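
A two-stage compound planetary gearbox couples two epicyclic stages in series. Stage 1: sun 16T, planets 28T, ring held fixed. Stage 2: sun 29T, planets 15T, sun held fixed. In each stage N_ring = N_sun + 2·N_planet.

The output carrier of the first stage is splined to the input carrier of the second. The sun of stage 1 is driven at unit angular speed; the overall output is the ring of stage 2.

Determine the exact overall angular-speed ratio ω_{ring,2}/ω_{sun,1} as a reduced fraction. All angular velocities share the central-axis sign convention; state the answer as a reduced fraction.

16/59

Stage 1: N_ring = 16 + 2·28 = 72
Stage 1: 16(ω_s−ω_c) = −72(ω_r−ω_c),  ω_r=0, ω_s=1
Stage 1: 16(1−ω_c) = −72(0−ω_c)  ⇒  88ω_c = 16  ⇒  ω_c = 2/11
  ⇒ ω_c¹/ω_s¹ = 2/11
Stage 2: N_ring = 29 + 2·15 = 59
Stage 2: 29(ω_s−ω_c) = −59(ω_r−ω_c),  ω_s=0, ω_c=1
Stage 2: ω_r = 1 − (29/59)(0−1) = 88/59
  ⇒ ω_r²/ω_c² = 88/59
Coupling ω_c² = ω_c¹ ⇒ overall = 2/11 × 88/59 = 16/59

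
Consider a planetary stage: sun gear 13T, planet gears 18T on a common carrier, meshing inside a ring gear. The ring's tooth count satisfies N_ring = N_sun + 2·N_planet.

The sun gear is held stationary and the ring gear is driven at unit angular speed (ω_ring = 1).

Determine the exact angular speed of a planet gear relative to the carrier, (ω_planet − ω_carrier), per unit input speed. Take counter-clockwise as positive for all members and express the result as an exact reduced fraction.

637/1116

N_ring = 13 + 2·18 = 49
13(ω_s−ω_c) = −49(ω_r−ω_c),  ω_s=0, ω_r=1
13(0−ω_c) = −49(1−ω_c)  ⇒  62ω_c = 49  ⇒  ω_c = 49/62
sun–planet: 13·(0−49/62) = −18·(ω_p−ω_c)  ⇒  ω_p−ω_c = −(13/18)·(-49/62) = 637/1116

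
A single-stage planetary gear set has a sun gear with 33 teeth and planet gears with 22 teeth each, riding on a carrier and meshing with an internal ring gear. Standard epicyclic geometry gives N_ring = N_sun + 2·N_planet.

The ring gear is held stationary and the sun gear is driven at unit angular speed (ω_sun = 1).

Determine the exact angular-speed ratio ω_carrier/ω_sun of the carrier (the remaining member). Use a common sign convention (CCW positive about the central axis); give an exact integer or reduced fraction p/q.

N_ring = 33 + 2·22 = 77
33(ω_s−ω_c) = −77(ω_r−ω_c),  ω_r=0, ω_s=1
33(1−ω_c) = −77(0−ω_c)  ⇒  110ω_c = 33  ⇒  ω_c = 3/10
ω_c/ω_s = 3/10

3/10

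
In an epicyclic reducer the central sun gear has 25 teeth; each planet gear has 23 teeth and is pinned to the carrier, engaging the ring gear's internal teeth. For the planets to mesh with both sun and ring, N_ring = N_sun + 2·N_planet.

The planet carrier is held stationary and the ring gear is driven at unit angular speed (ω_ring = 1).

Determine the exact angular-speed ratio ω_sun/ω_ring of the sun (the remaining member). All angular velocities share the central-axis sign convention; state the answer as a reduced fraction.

N_ring = 25 + 2·23 = 71
25(ω_s−ω_c) = −71(ω_r−ω_c),  ω_c=0, ω_r=1
ω_s = 0 − (71/25)(1−0) = -71/25
ω_s/ω_r = -71/25

-71/25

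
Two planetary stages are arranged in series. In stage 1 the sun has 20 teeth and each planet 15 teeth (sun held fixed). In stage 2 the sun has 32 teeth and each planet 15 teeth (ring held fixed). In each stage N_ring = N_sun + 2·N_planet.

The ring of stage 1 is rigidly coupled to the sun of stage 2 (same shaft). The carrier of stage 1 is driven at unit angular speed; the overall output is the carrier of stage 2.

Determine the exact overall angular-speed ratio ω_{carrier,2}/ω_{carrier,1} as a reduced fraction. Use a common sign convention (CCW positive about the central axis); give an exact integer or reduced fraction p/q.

112/235

Stage 1: N_ring = 20 + 2·15 = 50
Stage 1: 20(ω_s−ω_c) = −50(ω_r−ω_c),  ω_s=0, ω_c=1
Stage 1: ω_r = 1 − (20/50)(0−1) = 7/5
  ⇒ ω_r¹/ω_c¹ = 7/5
Stage 2: N_ring = 32 + 2·15 = 62
Stage 2: 32(ω_s−ω_c) = −62(ω_r−ω_c),  ω_r=0, ω_s=1
Stage 2: 32(1−ω_c) = −62(0−ω_c)  ⇒  94ω_c = 32  ⇒  ω_c = 16/47
  ⇒ ω_c²/ω_s² = 16/47
Coupling ω_s² = ω_r¹ ⇒ overall = 7/5 × 16/47 = 112/235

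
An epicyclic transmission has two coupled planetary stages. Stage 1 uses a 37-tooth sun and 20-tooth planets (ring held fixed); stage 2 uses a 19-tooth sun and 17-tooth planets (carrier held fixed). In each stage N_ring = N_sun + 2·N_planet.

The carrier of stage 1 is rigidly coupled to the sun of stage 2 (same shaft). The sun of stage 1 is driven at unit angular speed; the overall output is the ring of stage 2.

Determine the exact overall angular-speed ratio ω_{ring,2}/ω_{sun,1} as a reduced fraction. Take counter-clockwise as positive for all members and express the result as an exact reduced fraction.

Stage 1: N_ring = 37 + 2·20 = 77
Stage 1: 37(ω_s−ω_c) = −77(ω_r−ω_c),  ω_r=0, ω_s=1
Stage 1: 37(1−ω_c) = −77(0−ω_c)  ⇒  114ω_c = 37  ⇒  ω_c = 37/114
  ⇒ ω_c¹/ω_s¹ = 37/114
Stage 2: N_ring = 19 + 2·17 = 53
Stage 2: 19(ω_s−ω_c) = −53(ω_r−ω_c),  ω_c=0, ω_s=1
Stage 2: ω_r = 0 − (19/53)(1−0) = -19/53
  ⇒ ω_r²/ω_s² = -19/53
Coupling ω_s² = ω_c¹ ⇒ overall = 37/114 × -19/53 = -37/318

-37/318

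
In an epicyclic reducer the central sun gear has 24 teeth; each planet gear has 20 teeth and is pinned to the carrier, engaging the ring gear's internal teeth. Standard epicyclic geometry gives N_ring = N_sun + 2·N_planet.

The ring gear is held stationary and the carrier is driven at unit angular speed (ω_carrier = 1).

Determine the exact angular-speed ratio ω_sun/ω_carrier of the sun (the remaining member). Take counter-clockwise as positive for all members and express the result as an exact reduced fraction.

11/3

N_ring = 24 + 2·20 = 64
24(ω_s−ω_c) = −64(ω_r−ω_c),  ω_r=0, ω_c=1
ω_s = 1 − (64/24)(0−1) = 11/3
ω_s/ω_c = 11/3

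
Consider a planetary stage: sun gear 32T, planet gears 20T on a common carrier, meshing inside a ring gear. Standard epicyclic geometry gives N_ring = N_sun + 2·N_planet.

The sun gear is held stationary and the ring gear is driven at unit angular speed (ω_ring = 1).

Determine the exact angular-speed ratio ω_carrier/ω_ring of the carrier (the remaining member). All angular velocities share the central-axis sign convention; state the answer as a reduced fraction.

N_ring = 32 + 2·20 = 72
32(ω_s−ω_c) = −72(ω_r−ω_c),  ω_s=0, ω_r=1
32(0−ω_c) = −72(1−ω_c)  ⇒  104ω_c = 72  ⇒  ω_c = 9/13
ω_c/ω_r = 9/13

9/13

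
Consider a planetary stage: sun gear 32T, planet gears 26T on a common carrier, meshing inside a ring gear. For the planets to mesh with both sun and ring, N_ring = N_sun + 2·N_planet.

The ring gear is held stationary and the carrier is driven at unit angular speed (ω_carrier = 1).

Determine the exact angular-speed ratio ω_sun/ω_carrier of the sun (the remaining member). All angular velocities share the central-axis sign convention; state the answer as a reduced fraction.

N_ring = 32 + 2·26 = 84
32(ω_s−ω_c) = −84(ω_r−ω_c),  ω_r=0, ω_c=1
ω_s = 1 − (84/32)(0−1) = 29/8
ω_s/ω_c = 29/8

29/8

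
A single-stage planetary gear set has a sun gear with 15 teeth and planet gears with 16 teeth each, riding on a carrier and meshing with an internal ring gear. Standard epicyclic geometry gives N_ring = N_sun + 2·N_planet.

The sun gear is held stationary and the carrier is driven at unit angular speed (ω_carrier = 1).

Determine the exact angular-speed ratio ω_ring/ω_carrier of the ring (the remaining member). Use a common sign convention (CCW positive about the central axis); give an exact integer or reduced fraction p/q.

62/47

N_ring = 15 + 2·16 = 47
15(ω_s−ω_c) = −47(ω_r−ω_c),  ω_s=0, ω_c=1
ω_r = 1 − (15/47)(0−1) = 62/47
ω_r/ω_c = 62/47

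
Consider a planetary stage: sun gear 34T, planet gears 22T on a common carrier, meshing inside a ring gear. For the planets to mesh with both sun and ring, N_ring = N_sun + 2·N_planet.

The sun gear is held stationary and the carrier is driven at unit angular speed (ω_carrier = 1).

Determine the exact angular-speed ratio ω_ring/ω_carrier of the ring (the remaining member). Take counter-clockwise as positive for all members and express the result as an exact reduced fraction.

56/39

N_ring = 34 + 2·22 = 78
34(ω_s−ω_c) = −78(ω_r−ω_c),  ω_s=0, ω_c=1
ω_r = 1 − (34/78)(0−1) = 56/39
ω_r/ω_c = 56/39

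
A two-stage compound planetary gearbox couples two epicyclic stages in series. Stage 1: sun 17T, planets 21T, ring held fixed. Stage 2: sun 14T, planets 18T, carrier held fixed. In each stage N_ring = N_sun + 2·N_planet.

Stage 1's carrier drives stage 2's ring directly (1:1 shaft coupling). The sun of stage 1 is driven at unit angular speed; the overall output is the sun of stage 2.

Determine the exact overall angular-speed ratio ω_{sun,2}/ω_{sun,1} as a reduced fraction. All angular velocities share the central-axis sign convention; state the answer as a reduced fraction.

-425/532

Stage 1: N_ring = 17 + 2·21 = 59
Stage 1: 17(ω_s−ω_c) = −59(ω_r−ω_c),  ω_r=0, ω_s=1
Stage 1: 17(1−ω_c) = −59(0−ω_c)  ⇒  76ω_c = 17  ⇒  ω_c = 17/76
  ⇒ ω_c¹/ω_s¹ = 17/76
Stage 2: N_ring = 14 + 2·18 = 50
Stage 2: 14(ω_s−ω_c) = −50(ω_r−ω_c),  ω_c=0, ω_r=1
Stage 2: ω_s = 0 − (50/14)(1−0) = -25/7
  ⇒ ω_s²/ω_r² = -25/7
Coupling ω_r² = ω_c¹ ⇒ overall = 17/76 × -25/7 = -425/532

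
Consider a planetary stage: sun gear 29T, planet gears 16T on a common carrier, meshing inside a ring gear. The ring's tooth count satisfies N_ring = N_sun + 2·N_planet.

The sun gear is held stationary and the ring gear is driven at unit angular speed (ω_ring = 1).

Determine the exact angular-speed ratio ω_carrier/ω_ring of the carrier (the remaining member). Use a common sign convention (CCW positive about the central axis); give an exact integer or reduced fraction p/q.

N_ring = 29 + 2·16 = 61
29(ω_s−ω_c) = −61(ω_r−ω_c),  ω_s=0, ω_r=1
29(0−ω_c) = −61(1−ω_c)  ⇒  90ω_c = 61  ⇒  ω_c = 61/90
ω_c/ω_r = 61/90

61/90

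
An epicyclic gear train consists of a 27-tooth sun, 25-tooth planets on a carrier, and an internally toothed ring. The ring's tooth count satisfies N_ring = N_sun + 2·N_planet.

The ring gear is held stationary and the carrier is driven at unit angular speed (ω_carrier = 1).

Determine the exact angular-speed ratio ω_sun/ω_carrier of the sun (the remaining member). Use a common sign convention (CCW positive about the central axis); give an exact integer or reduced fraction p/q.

N_ring = 27 + 2·25 = 77
27(ω_s−ω_c) = −77(ω_r−ω_c),  ω_r=0, ω_c=1
ω_s = 1 − (77/27)(0−1) = 104/27
ω_s/ω_c = 104/27

104/27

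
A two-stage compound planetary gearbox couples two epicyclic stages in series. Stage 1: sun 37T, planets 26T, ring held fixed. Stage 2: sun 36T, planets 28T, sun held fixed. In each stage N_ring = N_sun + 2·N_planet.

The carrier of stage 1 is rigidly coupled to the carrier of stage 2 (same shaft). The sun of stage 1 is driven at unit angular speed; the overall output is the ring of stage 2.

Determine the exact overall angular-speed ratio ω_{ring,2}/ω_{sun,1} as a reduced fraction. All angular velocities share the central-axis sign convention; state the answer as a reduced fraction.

592/1449

Stage 1: N_ring = 37 + 2·26 = 89
Stage 1: 37(ω_s−ω_c) = −89(ω_r−ω_c),  ω_r=0, ω_s=1
Stage 1: 37(1−ω_c) = −89(0−ω_c)  ⇒  126ω_c = 37  ⇒  ω_c = 37/126
  ⇒ ω_c¹/ω_s¹ = 37/126
Stage 2: N_ring = 36 + 2·28 = 92
Stage 2: 36(ω_s−ω_c) = −92(ω_r−ω_c),  ω_s=0, ω_c=1
Stage 2: ω_r = 1 − (36/92)(0−1) = 32/23
  ⇒ ω_r²/ω_c² = 32/23
Coupling ω_c² = ω_c¹ ⇒ overall = 37/126 × 32/23 = 592/1449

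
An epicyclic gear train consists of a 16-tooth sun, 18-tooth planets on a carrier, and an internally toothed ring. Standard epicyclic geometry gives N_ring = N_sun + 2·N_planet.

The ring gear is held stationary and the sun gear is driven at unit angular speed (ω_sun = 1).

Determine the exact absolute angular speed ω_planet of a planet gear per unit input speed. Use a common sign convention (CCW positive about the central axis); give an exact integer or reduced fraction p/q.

N_ring = 16 + 2·18 = 52
16(ω_s−ω_c) = −52(ω_r−ω_c),  ω_r=0, ω_s=1
16(1−ω_c) = −52(0−ω_c)  ⇒  68ω_c = 16  ⇒  ω_c = 4/17
sun–planet: 16·(1−4/17) = −18·(ω_p−ω_c)  ⇒  ω_p−ω_c = −(16/18)·(13/17) = -104/153
ω_p = 4/17 − 104/153 = -4/9

-4/9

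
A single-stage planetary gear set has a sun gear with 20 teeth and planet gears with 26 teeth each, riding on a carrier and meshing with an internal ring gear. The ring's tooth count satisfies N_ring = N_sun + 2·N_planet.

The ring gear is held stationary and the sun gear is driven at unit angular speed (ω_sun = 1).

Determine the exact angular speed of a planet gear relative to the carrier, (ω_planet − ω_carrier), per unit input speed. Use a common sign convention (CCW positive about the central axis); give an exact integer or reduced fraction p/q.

-180/299

N_ring = 20 + 2·26 = 72
20(ω_s−ω_c) = −72(ω_r−ω_c),  ω_r=0, ω_s=1
20(1−ω_c) = −72(0−ω_c)  ⇒  92ω_c = 20  ⇒  ω_c = 5/23
sun–planet: 20·(1−5/23) = −26·(ω_p−ω_c)  ⇒  ω_p−ω_c = −(20/26)·(18/23) = -180/299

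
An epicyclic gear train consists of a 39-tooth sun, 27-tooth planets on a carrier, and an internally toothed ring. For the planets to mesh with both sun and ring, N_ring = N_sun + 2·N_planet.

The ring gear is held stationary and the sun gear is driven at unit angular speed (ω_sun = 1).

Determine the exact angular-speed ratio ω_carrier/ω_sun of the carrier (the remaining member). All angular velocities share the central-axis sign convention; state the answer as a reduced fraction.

13/44

N_ring = 39 + 2·27 = 93
39(ω_s−ω_c) = −93(ω_r−ω_c),  ω_r=0, ω_s=1
39(1−ω_c) = −93(0−ω_c)  ⇒  132ω_c = 39  ⇒  ω_c = 13/44
ω_c/ω_s = 13/44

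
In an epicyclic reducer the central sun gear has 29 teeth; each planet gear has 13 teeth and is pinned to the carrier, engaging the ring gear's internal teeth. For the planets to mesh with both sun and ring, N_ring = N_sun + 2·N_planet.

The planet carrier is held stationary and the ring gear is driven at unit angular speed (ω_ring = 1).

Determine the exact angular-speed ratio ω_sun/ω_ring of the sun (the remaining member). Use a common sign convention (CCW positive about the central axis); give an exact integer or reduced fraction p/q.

N_ring = 29 + 2·13 = 55
29(ω_s−ω_c) = −55(ω_r−ω_c),  ω_c=0, ω_r=1
ω_s = 0 − (55/29)(1−0) = -55/29
ω_s/ω_r = -55/29

-55/29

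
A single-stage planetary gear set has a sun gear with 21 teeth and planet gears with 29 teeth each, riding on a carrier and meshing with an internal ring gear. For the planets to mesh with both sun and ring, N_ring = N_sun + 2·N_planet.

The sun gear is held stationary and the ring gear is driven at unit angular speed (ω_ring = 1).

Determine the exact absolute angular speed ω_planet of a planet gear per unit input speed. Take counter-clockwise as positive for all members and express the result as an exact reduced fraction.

N_ring = 21 + 2·29 = 79
21(ω_s−ω_c) = −79(ω_r−ω_c),  ω_s=0, ω_r=1
21(0−ω_c) = −79(1−ω_c)  ⇒  100ω_c = 79  ⇒  ω_c = 79/100
sun–planet: 21·(0−79/100) = −29·(ω_p−ω_c)  ⇒  ω_p−ω_c = −(21/29)·(-79/100) = 1659/2900
ω_p = 79/100 + 1659/2900 = 79/58

79/58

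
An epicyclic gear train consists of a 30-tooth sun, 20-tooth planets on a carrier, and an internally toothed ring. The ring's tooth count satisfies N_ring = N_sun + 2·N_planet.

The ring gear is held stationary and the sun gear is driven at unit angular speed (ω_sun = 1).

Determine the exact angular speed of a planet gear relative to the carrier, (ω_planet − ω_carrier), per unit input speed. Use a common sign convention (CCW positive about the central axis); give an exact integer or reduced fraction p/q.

-21/20

N_ring = 30 + 2·20 = 70
30(ω_s−ω_c) = −70(ω_r−ω_c),  ω_r=0, ω_s=1
30(1−ω_c) = −70(0−ω_c)  ⇒  100ω_c = 30  ⇒  ω_c = 3/10
sun–planet: 30·(1−3/10) = −20·(ω_p−ω_c)  ⇒  ω_p−ω_c = −(30/20)·(7/10) = -21/20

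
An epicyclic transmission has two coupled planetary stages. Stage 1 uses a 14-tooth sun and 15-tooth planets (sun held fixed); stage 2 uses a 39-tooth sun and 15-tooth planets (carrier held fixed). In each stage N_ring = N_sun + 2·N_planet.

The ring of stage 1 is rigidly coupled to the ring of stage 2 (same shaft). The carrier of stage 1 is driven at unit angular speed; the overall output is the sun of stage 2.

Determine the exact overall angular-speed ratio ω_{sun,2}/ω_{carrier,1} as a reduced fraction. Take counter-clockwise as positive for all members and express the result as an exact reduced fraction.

-667/286

Stage 1: N_ring = 14 + 2·15 = 44
Stage 1: 14(ω_s−ω_c) = −44(ω_r−ω_c),  ω_s=0, ω_c=1
Stage 1: ω_r = 1 − (14/44)(0−1) = 29/22
  ⇒ ω_r¹/ω_c¹ = 29/22
Stage 2: N_ring = 39 + 2·15 = 69
Stage 2: 39(ω_s−ω_c) = −69(ω_r−ω_c),  ω_c=0, ω_r=1
Stage 2: ω_s = 0 − (69/39)(1−0) = -23/13
  ⇒ ω_s²/ω_r² = -23/13
Coupling ω_r² = ω_r¹ ⇒ overall = 29/22 × -23/13 = -667/286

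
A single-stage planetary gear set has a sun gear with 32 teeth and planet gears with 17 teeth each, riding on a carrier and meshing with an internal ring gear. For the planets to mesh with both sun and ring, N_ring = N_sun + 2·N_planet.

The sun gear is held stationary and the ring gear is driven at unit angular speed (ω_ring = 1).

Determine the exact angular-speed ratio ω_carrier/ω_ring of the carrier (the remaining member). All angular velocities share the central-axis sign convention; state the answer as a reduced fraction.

33/49

N_ring = 32 + 2·17 = 66
32(ω_s−ω_c) = −66(ω_r−ω_c),  ω_s=0, ω_r=1
32(0−ω_c) = −66(1−ω_c)  ⇒  98ω_c = 66  ⇒  ω_c = 33/49
ω_c/ω_r = 33/49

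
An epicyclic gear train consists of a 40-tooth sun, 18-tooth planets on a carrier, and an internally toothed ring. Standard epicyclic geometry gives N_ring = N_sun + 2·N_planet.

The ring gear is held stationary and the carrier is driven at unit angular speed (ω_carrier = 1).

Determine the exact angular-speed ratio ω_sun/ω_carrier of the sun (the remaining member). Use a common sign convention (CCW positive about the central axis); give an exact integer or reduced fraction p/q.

N_ring = 40 + 2·18 = 76
40(ω_s−ω_c) = −76(ω_r−ω_c),  ω_r=0, ω_c=1
ω_s = 1 − (76/40)(0−1) = 29/10
ω_s/ω_c = 29/10

29/10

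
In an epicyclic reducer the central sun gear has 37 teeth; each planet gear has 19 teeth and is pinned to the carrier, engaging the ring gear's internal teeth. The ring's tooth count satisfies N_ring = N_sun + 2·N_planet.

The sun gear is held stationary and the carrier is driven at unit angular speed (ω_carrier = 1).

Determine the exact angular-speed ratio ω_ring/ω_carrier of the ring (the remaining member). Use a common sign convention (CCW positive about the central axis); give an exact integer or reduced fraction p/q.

112/75

N_ring = 37 + 2·19 = 75
37(ω_s−ω_c) = −75(ω_r−ω_c),  ω_s=0, ω_c=1
ω_r = 1 − (37/75)(0−1) = 112/75
ω_r/ω_c = 112/75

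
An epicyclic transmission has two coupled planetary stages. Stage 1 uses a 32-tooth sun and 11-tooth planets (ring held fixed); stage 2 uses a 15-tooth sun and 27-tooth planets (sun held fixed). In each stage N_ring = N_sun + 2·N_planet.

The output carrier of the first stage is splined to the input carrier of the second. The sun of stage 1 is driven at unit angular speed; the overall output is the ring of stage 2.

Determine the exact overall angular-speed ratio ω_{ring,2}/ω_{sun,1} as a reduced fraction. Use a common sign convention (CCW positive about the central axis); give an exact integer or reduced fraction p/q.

448/989

Stage 1: N_ring = 32 + 2·11 = 54
Stage 1: 32(ω_s−ω_c) = −54(ω_r−ω_c),  ω_r=0, ω_s=1
Stage 1: 32(1−ω_c) = −54(0−ω_c)  ⇒  86ω_c = 32  ⇒  ω_c = 16/43
  ⇒ ω_c¹/ω_s¹ = 16/43
Stage 2: N_ring = 15 + 2·27 = 69
Stage 2: 15(ω_s−ω_c) = −69(ω_r−ω_c),  ω_s=0, ω_c=1
Stage 2: ω_r = 1 − (15/69)(0−1) = 28/23
  ⇒ ω_r²/ω_c² = 28/23
Coupling ω_c² = ω_c¹ ⇒ overall = 16/43 × 28/23 = 448/989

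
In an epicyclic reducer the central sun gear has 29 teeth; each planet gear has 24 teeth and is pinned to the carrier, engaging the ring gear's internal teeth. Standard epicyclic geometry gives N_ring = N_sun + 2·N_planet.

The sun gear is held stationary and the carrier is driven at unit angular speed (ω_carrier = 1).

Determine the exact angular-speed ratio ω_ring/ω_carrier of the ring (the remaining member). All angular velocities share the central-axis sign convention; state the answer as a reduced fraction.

N_ring = 29 + 2·24 = 77
29(ω_s−ω_c) = −77(ω_r−ω_c),  ω_s=0, ω_c=1
ω_r = 1 − (29/77)(0−1) = 106/77
ω_r/ω_c = 106/77

106/77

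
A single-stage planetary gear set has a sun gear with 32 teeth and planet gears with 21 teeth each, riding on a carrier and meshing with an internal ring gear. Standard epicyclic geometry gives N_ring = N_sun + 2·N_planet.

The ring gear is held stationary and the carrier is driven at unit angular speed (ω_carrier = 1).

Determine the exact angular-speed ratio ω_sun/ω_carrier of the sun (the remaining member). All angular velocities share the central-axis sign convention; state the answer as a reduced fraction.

N_ring = 32 + 2·21 = 74
32(ω_s−ω_c) = −74(ω_r−ω_c),  ω_r=0, ω_c=1
ω_s = 1 − (74/32)(0−1) = 53/16
ω_s/ω_c = 53/16

53/16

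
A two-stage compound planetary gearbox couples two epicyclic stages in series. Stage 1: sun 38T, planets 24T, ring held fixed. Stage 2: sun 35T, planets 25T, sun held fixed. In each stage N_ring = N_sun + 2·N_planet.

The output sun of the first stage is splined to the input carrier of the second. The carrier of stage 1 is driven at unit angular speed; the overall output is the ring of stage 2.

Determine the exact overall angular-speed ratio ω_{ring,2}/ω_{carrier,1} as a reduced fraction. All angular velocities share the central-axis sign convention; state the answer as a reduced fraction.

1488/323

Stage 1: N_ring = 38 + 2·24 = 86
Stage 1: 38(ω_s−ω_c) = −86(ω_r−ω_c),  ω_r=0, ω_c=1
Stage 1: ω_s = 1 − (86/38)(0−1) = 62/19
  ⇒ ω_s¹/ω_c¹ = 62/19
Stage 2: N_ring = 35 + 2·25 = 85
Stage 2: 35(ω_s−ω_c) = −85(ω_r−ω_c),  ω_s=0, ω_c=1
Stage 2: ω_r = 1 − (35/85)(0−1) = 24/17
  ⇒ ω_r²/ω_c² = 24/17
Coupling ω_c² = ω_s¹ ⇒ overall = 62/19 × 24/17 = 1488/323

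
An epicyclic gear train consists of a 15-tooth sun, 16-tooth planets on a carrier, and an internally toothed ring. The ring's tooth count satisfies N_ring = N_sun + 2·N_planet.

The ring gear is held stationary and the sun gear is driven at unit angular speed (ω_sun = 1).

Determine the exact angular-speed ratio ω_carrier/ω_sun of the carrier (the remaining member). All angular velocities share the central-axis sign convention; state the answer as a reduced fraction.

N_ring = 15 + 2·16 = 47
15(ω_s−ω_c) = −47(ω_r−ω_c),  ω_r=0, ω_s=1
15(1−ω_c) = −47(0−ω_c)  ⇒  62ω_c = 15  ⇒  ω_c = 15/62
ω_c/ω_s = 15/62

15/62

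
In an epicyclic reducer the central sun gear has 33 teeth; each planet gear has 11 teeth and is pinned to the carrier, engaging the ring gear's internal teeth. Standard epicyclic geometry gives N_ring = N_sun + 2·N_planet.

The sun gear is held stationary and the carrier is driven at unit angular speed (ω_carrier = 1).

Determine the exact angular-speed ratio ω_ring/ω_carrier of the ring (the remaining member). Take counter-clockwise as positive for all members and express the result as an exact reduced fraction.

N_ring = 33 + 2·11 = 55
33(ω_s−ω_c) = −55(ω_r−ω_c),  ω_s=0, ω_c=1
ω_r = 1 − (33/55)(0−1) = 8/5
ω_r/ω_c = 8/5

8/5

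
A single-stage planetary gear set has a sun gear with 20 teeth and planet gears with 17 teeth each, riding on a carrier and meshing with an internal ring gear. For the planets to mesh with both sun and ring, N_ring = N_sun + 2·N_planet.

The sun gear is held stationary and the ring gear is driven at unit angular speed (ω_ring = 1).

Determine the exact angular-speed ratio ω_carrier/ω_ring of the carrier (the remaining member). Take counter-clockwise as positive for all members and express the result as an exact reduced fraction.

27/37

N_ring = 20 + 2·17 = 54
20(ω_s−ω_c) = −54(ω_r−ω_c),  ω_s=0, ω_r=1
20(0−ω_c) = −54(1−ω_c)  ⇒  74ω_c = 54  ⇒  ω_c = 27/37
ω_c/ω_r = 27/37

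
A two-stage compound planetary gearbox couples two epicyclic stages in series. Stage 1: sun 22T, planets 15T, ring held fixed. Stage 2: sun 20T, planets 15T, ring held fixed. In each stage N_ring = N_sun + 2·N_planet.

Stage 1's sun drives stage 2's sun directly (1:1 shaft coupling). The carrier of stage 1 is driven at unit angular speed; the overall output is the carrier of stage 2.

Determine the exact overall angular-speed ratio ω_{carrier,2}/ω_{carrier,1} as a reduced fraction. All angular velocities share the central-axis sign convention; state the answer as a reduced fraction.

74/77

Stage 1: N_ring = 22 + 2·15 = 52
Stage 1: 22(ω_s−ω_c) = −52(ω_r−ω_c),  ω_r=0, ω_c=1
Stage 1: ω_s = 1 − (52/22)(0−1) = 37/11
  ⇒ ω_s¹/ω_c¹ = 37/11
Stage 2: N_ring = 20 + 2·15 = 50
Stage 2: 20(ω_s−ω_c) = −50(ω_r−ω_c),  ω_r=0, ω_s=1
Stage 2: 20(1−ω_c) = −50(0−ω_c)  ⇒  70ω_c = 20  ⇒  ω_c = 2/7
  ⇒ ω_c²/ω_s² = 2/7
Coupling ω_s² = ω_s¹ ⇒ overall = 37/11 × 2/7 = 74/77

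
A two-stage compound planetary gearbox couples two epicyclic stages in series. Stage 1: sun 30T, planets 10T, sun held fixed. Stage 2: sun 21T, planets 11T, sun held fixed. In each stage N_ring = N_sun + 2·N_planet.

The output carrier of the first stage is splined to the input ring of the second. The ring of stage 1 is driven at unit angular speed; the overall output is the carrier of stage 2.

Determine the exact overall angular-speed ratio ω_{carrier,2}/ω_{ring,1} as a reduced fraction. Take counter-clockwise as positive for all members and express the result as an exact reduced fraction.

Stage 1: N_ring = 30 + 2·10 = 50
Stage 1: 30(ω_s−ω_c) = −50(ω_r−ω_c),  ω_s=0, ω_r=1
Stage 1: 30(0−ω_c) = −50(1−ω_c)  ⇒  80ω_c = 50  ⇒  ω_c = 5/8
  ⇒ ω_c¹/ω_r¹ = 5/8
Stage 2: N_ring = 21 + 2·11 = 43
Stage 2: 21(ω_s−ω_c) = −43(ω_r−ω_c),  ω_s=0, ω_r=1
Stage 2: 21(0−ω_c) = −43(1−ω_c)  ⇒  64ω_c = 43  ⇒  ω_c = 43/64
  ⇒ ω_c²/ω_r² = 43/64
Coupling ω_r² = ω_c¹ ⇒ overall = 5/8 × 43/64 = 215/512

215/512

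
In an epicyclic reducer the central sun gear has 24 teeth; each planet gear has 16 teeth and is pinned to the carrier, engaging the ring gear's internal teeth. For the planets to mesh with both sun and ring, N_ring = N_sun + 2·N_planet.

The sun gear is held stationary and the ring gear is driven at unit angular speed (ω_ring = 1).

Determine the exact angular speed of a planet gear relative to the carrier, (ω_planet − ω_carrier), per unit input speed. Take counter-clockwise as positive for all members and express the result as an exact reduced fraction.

N_ring = 24 + 2·16 = 56
24(ω_s−ω_c) = −56(ω_r−ω_c),  ω_s=0, ω_r=1
24(0−ω_c) = −56(1−ω_c)  ⇒  80ω_c = 56  ⇒  ω_c = 7/10
sun–planet: 24·(0−7/10) = −16·(ω_p−ω_c)  ⇒  ω_p−ω_c = −(24/16)·(-7/10) = 21/20

21/20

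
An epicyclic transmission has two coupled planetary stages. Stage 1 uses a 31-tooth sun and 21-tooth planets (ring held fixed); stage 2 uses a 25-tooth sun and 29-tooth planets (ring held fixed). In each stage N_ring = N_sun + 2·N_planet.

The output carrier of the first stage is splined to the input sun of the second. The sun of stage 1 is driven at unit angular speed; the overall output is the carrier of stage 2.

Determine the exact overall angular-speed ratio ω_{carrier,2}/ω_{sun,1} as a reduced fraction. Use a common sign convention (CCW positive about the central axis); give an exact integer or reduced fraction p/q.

775/11232

Stage 1: N_ring = 31 + 2·21 = 73
Stage 1: 31(ω_s−ω_c) = −73(ω_r−ω_c),  ω_r=0, ω_s=1
Stage 1: 31(1−ω_c) = −73(0−ω_c)  ⇒  104ω_c = 31  ⇒  ω_c = 31/104
  ⇒ ω_c¹/ω_s¹ = 31/104
Stage 2: N_ring = 25 + 2·29 = 83
Stage 2: 25(ω_s−ω_c) = −83(ω_r−ω_c),  ω_r=0, ω_s=1
Stage 2: 25(1−ω_c) = −83(0−ω_c)  ⇒  108ω_c = 25  ⇒  ω_c = 25/108
  ⇒ ω_c²/ω_s² = 25/108
Coupling ω_s² = ω_c¹ ⇒ overall = 31/104 × 25/108 = 775/11232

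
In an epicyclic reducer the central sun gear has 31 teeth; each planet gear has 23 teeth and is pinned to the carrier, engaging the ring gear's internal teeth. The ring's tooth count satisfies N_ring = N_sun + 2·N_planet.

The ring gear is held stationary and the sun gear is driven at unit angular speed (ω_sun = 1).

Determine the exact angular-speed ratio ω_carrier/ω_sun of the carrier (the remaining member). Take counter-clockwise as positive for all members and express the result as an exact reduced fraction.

N_ring = 31 + 2·23 = 77
31(ω_s−ω_c) = −77(ω_r−ω_c),  ω_r=0, ω_s=1
31(1−ω_c) = −77(0−ω_c)  ⇒  108ω_c = 31  ⇒  ω_c = 31/108
ω_c/ω_s = 31/108

31/108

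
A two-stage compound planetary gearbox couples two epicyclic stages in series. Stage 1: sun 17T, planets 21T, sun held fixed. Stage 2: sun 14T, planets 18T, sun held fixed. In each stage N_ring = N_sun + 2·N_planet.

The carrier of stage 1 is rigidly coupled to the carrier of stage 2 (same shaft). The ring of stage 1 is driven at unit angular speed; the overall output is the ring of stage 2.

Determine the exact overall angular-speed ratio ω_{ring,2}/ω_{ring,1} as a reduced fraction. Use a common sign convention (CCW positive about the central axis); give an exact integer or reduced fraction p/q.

Stage 1: N_ring = 17 + 2·21 = 59
Stage 1: 17(ω_s−ω_c) = −59(ω_r−ω_c),  ω_s=0, ω_r=1
Stage 1: 17(0−ω_c) = −59(1−ω_c)  ⇒  76ω_c = 59  ⇒  ω_c = 59/76
  ⇒ ω_c¹/ω_r¹ = 59/76
Stage 2: N_ring = 14 + 2·18 = 50
Stage 2: 14(ω_s−ω_c) = −50(ω_r−ω_c),  ω_s=0, ω_c=1
Stage 2: ω_r = 1 − (14/50)(0−1) = 32/25
  ⇒ ω_r²/ω_c² = 32/25
Coupling ω_c² = ω_c¹ ⇒ overall = 59/76 × 32/25 = 472/475

472/475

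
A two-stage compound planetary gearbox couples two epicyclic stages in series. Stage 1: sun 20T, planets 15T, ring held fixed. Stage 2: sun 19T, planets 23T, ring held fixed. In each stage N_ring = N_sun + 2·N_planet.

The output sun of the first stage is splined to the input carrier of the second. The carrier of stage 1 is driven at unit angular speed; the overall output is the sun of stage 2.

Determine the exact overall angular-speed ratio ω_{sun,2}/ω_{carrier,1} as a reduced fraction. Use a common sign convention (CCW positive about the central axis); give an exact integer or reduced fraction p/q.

294/19

Stage 1: N_ring = 20 + 2·15 = 50
Stage 1: 20(ω_s−ω_c) = −50(ω_r−ω_c),  ω_r=0, ω_c=1
Stage 1: ω_s = 1 − (50/20)(0−1) = 7/2
  ⇒ ω_s¹/ω_c¹ = 7/2
Stage 2: N_ring = 19 + 2·23 = 65
Stage 2: 19(ω_s−ω_c) = −65(ω_r−ω_c),  ω_r=0, ω_c=1
Stage 2: ω_s = 1 − (65/19)(0−1) = 84/19
  ⇒ ω_s²/ω_c² = 84/19
Coupling ω_c² = ω_s¹ ⇒ overall = 7/2 × 84/19 = 294/19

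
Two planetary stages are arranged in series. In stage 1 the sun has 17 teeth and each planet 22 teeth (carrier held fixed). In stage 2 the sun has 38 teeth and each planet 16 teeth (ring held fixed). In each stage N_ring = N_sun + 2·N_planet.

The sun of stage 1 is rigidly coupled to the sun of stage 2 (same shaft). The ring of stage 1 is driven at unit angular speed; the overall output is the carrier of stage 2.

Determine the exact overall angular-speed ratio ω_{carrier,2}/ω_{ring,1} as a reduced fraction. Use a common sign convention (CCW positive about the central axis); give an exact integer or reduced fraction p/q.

Stage 1: N_ring = 17 + 2·22 = 61
Stage 1: 17(ω_s−ω_c) = −61(ω_r−ω_c),  ω_c=0, ω_r=1
Stage 1: ω_s = 0 − (61/17)(1−0) = -61/17
  ⇒ ω_s¹/ω_r¹ = -61/17
Stage 2: N_ring = 38 + 2·16 = 70
Stage 2: 38(ω_s−ω_c) = −70(ω_r−ω_c),  ω_r=0, ω_s=1
Stage 2: 38(1−ω_c) = −70(0−ω_c)  ⇒  108ω_c = 38  ⇒  ω_c = 19/54
  ⇒ ω_c²/ω_s² = 19/54
Coupling ω_s² = ω_s¹ ⇒ overall = -61/17 × 19/54 = -1159/918

-1159/918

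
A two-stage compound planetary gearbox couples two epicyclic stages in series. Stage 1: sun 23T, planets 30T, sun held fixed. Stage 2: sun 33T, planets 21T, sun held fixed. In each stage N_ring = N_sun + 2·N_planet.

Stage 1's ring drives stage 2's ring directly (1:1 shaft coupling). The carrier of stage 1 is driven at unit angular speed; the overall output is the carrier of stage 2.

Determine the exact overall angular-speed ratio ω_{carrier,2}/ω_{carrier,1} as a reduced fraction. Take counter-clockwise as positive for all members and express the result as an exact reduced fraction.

1325/1494

Stage 1: N_ring = 23 + 2·30 = 83
Stage 1: 23(ω_s−ω_c) = −83(ω_r−ω_c),  ω_s=0, ω_c=1
Stage 1: ω_r = 1 − (23/83)(0−1) = 106/83
  ⇒ ω_r¹/ω_c¹ = 106/83
Stage 2: N_ring = 33 + 2·21 = 75
Stage 2: 33(ω_s−ω_c) = −75(ω_r−ω_c),  ω_s=0, ω_r=1
Stage 2: 33(0−ω_c) = −75(1−ω_c)  ⇒  108ω_c = 75  ⇒  ω_c = 25/36
  ⇒ ω_c²/ω_r² = 25/36
Coupling ω_r² = ω_r¹ ⇒ overall = 106/83 × 25/36 = 1325/1494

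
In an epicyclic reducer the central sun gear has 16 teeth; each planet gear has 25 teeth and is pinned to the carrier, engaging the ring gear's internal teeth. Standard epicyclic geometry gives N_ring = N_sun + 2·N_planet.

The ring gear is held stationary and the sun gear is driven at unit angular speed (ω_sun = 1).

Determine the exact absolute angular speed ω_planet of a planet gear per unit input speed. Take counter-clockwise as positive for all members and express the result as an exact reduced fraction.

N_ring = 16 + 2·25 = 66
16(ω_s−ω_c) = −66(ω_r−ω_c),  ω_r=0, ω_s=1
16(1−ω_c) = −66(0−ω_c)  ⇒  82ω_c = 16  ⇒  ω_c = 8/41
sun–planet: 16·(1−8/41) = −25·(ω_p−ω_c)  ⇒  ω_p−ω_c = −(16/25)·(33/41) = -528/1025
ω_p = 8/41 − 528/1025 = -8/25

-8/25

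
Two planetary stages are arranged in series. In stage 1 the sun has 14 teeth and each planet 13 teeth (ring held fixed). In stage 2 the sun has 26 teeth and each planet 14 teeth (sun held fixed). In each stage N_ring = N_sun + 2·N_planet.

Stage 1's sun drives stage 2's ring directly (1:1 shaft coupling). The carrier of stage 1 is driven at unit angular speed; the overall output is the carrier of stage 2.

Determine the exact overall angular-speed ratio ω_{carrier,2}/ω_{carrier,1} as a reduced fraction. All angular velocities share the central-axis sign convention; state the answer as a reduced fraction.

Stage 1: N_ring = 14 + 2·13 = 40
Stage 1: 14(ω_s−ω_c) = −40(ω_r−ω_c),  ω_r=0, ω_c=1
Stage 1: ω_s = 1 − (40/14)(0−1) = 27/7
  ⇒ ω_s¹/ω_c¹ = 27/7
Stage 2: N_ring = 26 + 2·14 = 54
Stage 2: 26(ω_s−ω_c) = −54(ω_r−ω_c),  ω_s=0, ω_r=1
Stage 2: 26(0−ω_c) = −54(1−ω_c)  ⇒  80ω_c = 54  ⇒  ω_c = 27/40
  ⇒ ω_c²/ω_r² = 27/40
Coupling ω_r² = ω_s¹ ⇒ overall = 27/7 × 27/40 = 729/280

729/280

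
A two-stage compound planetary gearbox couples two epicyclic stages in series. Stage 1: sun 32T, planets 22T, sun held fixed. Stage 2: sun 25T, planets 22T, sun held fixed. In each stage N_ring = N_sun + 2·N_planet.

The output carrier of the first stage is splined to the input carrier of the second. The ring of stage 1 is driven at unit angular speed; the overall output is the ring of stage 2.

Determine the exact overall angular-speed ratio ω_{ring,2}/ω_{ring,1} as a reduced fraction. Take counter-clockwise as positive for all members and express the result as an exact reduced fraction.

Stage 1: N_ring = 32 + 2·22 = 76
Stage 1: 32(ω_s−ω_c) = −76(ω_r−ω_c),  ω_s=0, ω_r=1
Stage 1: 32(0−ω_c) = −76(1−ω_c)  ⇒  108ω_c = 76  ⇒  ω_c = 19/27
  ⇒ ω_c¹/ω_r¹ = 19/27
Stage 2: N_ring = 25 + 2·22 = 69
Stage 2: 25(ω_s−ω_c) = −69(ω_r−ω_c),  ω_s=0, ω_c=1
Stage 2: ω_r = 1 − (25/69)(0−1) = 94/69
  ⇒ ω_r²/ω_c² = 94/69
Coupling ω_c² = ω_c¹ ⇒ overall = 19/27 × 94/69 = 1786/1863

1786/1863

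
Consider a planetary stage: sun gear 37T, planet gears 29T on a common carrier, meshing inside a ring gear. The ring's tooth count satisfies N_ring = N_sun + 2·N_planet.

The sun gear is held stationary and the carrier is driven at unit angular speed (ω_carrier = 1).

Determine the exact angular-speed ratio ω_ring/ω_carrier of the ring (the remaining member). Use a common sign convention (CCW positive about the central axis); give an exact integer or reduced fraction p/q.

132/95

N_ring = 37 + 2·29 = 95
37(ω_s−ω_c) = −95(ω_r−ω_c),  ω_s=0, ω_c=1
ω_r = 1 − (37/95)(0−1) = 132/95
ω_r/ω_c = 132/95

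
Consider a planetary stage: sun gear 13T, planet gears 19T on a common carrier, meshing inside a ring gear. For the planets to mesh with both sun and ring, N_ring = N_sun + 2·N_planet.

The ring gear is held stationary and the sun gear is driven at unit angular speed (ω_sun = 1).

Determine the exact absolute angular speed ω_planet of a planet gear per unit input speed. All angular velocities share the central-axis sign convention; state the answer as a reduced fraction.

N_ring = 13 + 2·19 = 51
13(ω_s−ω_c) = −51(ω_r−ω_c),  ω_r=0, ω_s=1
13(1−ω_c) = −51(0−ω_c)  ⇒  64ω_c = 13  ⇒  ω_c = 13/64
sun–planet: 13·(1−13/64) = −19·(ω_p−ω_c)  ⇒  ω_p−ω_c = −(13/19)·(51/64) = -663/1216
ω_p = 13/64 − 663/1216 = -13/38

-13/38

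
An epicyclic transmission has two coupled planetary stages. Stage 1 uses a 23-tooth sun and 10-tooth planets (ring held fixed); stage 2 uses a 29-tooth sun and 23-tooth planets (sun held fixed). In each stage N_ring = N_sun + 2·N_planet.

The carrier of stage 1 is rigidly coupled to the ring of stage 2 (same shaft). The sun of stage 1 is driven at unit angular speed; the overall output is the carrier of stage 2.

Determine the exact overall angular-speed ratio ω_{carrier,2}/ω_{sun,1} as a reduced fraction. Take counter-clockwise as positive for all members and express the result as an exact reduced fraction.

575/2288

Stage 1: N_ring = 23 + 2·10 = 43
Stage 1: 23(ω_s−ω_c) = −43(ω_r−ω_c),  ω_r=0, ω_s=1
Stage 1: 23(1−ω_c) = −43(0−ω_c)  ⇒  66ω_c = 23  ⇒  ω_c = 23/66
  ⇒ ω_c¹/ω_s¹ = 23/66
Stage 2: N_ring = 29 + 2·23 = 75
Stage 2: 29(ω_s−ω_c) = −75(ω_r−ω_c),  ω_s=0, ω_r=1
Stage 2: 29(0−ω_c) = −75(1−ω_c)  ⇒  104ω_c = 75  ⇒  ω_c = 75/104
  ⇒ ω_c²/ω_r² = 75/104
Coupling ω_r² = ω_c¹ ⇒ overall = 23/66 × 75/104 = 575/2288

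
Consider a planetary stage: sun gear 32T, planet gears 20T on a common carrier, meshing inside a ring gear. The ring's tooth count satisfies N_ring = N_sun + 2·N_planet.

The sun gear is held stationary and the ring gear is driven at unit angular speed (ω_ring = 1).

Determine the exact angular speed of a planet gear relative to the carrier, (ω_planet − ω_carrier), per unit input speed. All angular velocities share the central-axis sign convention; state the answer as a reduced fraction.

N_ring = 32 + 2·20 = 72
32(ω_s−ω_c) = −72(ω_r−ω_c),  ω_s=0, ω_r=1
32(0−ω_c) = −72(1−ω_c)  ⇒  104ω_c = 72  ⇒  ω_c = 9/13
sun–planet: 32·(0−9/13) = −20·(ω_p−ω_c)  ⇒  ω_p−ω_c = −(32/20)·(-9/13) = 72/65

72/65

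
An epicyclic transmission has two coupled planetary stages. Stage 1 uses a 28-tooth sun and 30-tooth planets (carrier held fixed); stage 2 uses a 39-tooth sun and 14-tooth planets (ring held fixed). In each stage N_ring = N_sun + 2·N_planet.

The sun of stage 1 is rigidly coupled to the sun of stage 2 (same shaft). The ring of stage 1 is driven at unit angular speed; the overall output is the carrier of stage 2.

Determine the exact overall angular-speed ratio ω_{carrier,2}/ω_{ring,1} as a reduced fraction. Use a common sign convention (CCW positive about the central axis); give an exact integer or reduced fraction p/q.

-429/371

Stage 1: N_ring = 28 + 2·30 = 88
Stage 1: 28(ω_s−ω_c) = −88(ω_r−ω_c),  ω_c=0, ω_r=1
Stage 1: ω_s = 0 − (88/28)(1−0) = -22/7
  ⇒ ω_s¹/ω_r¹ = -22/7
Stage 2: N_ring = 39 + 2·14 = 67
Stage 2: 39(ω_s−ω_c) = −67(ω_r−ω_c),  ω_r=0, ω_s=1
Stage 2: 39(1−ω_c) = −67(0−ω_c)  ⇒  106ω_c = 39  ⇒  ω_c = 39/106
  ⇒ ω_c²/ω_s² = 39/106
Coupling ω_s² = ω_s¹ ⇒ overall = -22/7 × 39/106 = -429/371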